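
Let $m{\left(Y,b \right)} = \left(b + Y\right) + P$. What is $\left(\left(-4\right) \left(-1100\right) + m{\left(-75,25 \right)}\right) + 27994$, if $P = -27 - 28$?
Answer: $32289$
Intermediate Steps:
$P = -55$
$m{\left(Y,b \right)} = -55 + Y + b$ ($m{\left(Y,b \right)} = \left(b + Y\right) - 55 = \left(Y + b\right) - 55 = -55 + Y + b$)
$\left(\left(-4\right) \left(-1100\right) + m{\left(-75,25 \right)}\right) + 27994 = \left(\left(-4\right) \left(-1100\right) - 105\right) + 27994 = \left(4400 - 105\right) + 27994 = 4295 + 27994 = 32289$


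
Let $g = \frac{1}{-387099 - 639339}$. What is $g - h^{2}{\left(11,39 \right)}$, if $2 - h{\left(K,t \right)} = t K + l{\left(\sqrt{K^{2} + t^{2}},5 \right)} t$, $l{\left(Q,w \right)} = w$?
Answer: $- \frac{397112439193}{1026438} \approx -3.8688 \cdot 10^{5}$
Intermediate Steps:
$h{\left(K,t \right)} = 2 - 5 t - K t$ ($h{\left(K,t \right)} = 2 - \left(t K + 5 t\right) = 2 - \left(K t + 5 t\right) = 2 - \left(5 t + K t\right) = 2 - 5 t - K t$)
$g = - \frac{1}{1026438}$ ($g = \frac{1}{-1026438} = - \frac{1}{1026438} \approx -9.7424 \cdot 10^{-7}$)
$g - h^{2}{\left(11,39 \right)} = - \frac{1}{1026438} - \left(2 - 195 - 11 \cdot 39\right)^{2} = - \frac{1}{1026438} - \left(2 - 195 - 429\right)^{2} = - \frac{1}{1026438} - \left(-622\right)^{2} = - \frac{1}{1026438} - 386884 = - \frac{397112439193}{1026438}$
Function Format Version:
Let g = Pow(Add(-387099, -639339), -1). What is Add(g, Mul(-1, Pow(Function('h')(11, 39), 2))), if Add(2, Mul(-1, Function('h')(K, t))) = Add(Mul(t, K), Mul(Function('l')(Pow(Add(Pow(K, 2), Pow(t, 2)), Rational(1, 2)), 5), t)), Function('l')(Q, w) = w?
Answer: Rational(-397112439193, 1026438) ≈ -3.8688e+5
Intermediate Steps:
Function('h')(K, t) = Add(2, Mul(-5, t), Mul(-1, K, t)) (Function('h')(K, t) = Add(2, Mul(-1, Add(Mul(t, K), Mul(5, t)))) = Add(2, Mul(-1, Add(Mul(K, t), Mul(5, t)))) = Add(2, Mul(-1, Add(Mul(5, t), Mul(K, t)))) = Add(2, Add(Mul(-5, t), Mul(-1, K, t))) = Add(2, Mul(-5, t), Mul(-1, K, t)))
g = Rational(-1, 1026438) (g = Pow(-1026438, -1) = Rational(-1, 1026438) ≈ -9.7424e-7)
Add(g, Mul(-1, Pow(Function('h')(11, 39), 2))) = Add(Rational(-1, 1026438), Mul(-1, Pow(Add(2, Mul(-5, 39), Mul(-1, 11, 39)), 2))) = Add(Rational(-1, 1026438), Mul(-1, Pow(Add(2, -195, -429), 2))) = Add(Rational(-1, 1026438), Mul(-1, Pow(-622, 2))) = Add(Rational(-1, 1026438), Mul(-1, 386884)) = Add(Rational(-1, 1026438), -386884) = Rational(-397112439193, 1026438)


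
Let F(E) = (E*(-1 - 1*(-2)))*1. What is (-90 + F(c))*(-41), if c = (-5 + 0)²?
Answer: 2665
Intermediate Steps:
c = 25 (c = (-5)² = 25)
F(E) = E (F(E) = (E*(-1 + 2))*1 = (E*1)*1 = E*1 = E)
(-90 + F(c))*(-41) = (-90 + 25)*(-41) = -65*(-41) = 2665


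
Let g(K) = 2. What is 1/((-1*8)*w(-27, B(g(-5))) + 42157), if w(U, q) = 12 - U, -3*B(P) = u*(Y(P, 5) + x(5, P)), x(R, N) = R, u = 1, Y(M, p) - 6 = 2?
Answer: 1/41845 ≈ 2.3898e-5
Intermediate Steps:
Y(M, p) = 8 (Y(M, p) = 6 + 2 = 8)
B(P) = -13/3 (B(P) = -(8 + 5)/3 = -13/3)
1/((-1*8)*w(-27, B(g(-5))) + 42157) = 1/((-1*8)*(12 - 1*(-27)) + 42157) = 1/(-8*(12 + 27) + 42157) = 1/(-8*39 + 42157) = 1/(-312 + 42157) = 1/41845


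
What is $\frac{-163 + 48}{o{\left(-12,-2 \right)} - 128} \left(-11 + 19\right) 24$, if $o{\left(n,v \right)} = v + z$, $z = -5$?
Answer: $\frac{1472}{9} \approx 163.56$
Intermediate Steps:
$o{\left(n,v \right)} = -5 + v$ ($o{\left(n,v \right)} = v - 5 = -5 + v$)
$\frac{-163 + 48}{o{\left(-12,-2 \right)} - 128} \left(-11 + 19\right) 24 = \frac{-163 + 48}{\left(-5 - 2\right) - 128} \left(-11 + 19\right) 24 = - \frac{115}{-7 - 128} \cdot 8 \cdot 24 = - \frac{115}{-135} \cdot 192 = \left(-115\right) \left(- \frac{1}{135}\right) 192 = \frac{23}{27} \cdot 192 = \frac{1472}{9}$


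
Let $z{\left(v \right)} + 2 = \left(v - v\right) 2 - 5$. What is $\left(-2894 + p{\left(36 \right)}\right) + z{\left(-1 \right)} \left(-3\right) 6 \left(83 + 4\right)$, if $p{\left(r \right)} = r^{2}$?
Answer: $9364$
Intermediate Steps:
$z{\left(v \right)} = -7$ ($z{\left(v \right)} = -2 + \left(\left(v - v\right) 2 - 5\right) = -2 + \left(0 \cdot 2 - 5\right) = -2 + \left(0 - 5\right) = -2 - 5 = -7$)
$\left(-2894 + p{\left(36 \right)}\right) + z{\left(-1 \right)} \left(-3\right) 6 \left(83 + 4\right) = \left(-2894 + 36^{2}\right) + \left(-7\right) \left(-3\right) 6 \left(83 + 4\right) = \left(-2894 + 1296\right) + 21 \cdot 6 \cdot 87 = -1598 + 126 \cdot 87 = -1598 + 10962 = 9364$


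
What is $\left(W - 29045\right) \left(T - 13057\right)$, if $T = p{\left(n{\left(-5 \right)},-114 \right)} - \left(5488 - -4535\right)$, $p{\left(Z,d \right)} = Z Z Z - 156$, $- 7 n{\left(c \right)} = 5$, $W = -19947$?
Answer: $\frac{390469816416}{343} \approx 1.1384 \cdot 10^{9}$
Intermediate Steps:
$n{\left(c \right)} = - \frac{5}{7}$ ($n{\left(c \right)} = \left(- \frac{1}{7}\right) 5 = - \frac{5}{7}$)
$p{\left(Z,d \right)} = -156 + Z^{3}$ ($p{\left(Z,d \right)} = Z^{2} Z - 156 = Z^{3} - 156 = -156 + Z^{3}$)
$T = - \frac{3491522}{343}$ ($T = \left(-156 + \left(- \frac{5}{7}\right)^{3}\right) - \left(5488 - -4535\right) = \left(-156 - \frac{125}{343}\right) - \left(5488 + 4535\right) = - \frac{53633}{343} - 10023 = - \frac{3491522}{343} \approx -10179.0$)
$\left(W - 29045\right) \left(T - 13057\right) = \left(-19947 - 29045\right) \left(- \frac{3491522}{343} - 13057\right) = \left(-48992\right) \left(- \frac{7970073}{343}\right) = \frac{390469816416}{343}$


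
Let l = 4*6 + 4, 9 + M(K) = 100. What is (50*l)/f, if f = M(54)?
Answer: 200/13 ≈ 15.385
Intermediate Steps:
M(K) = 91 (M(K) = -9 + 100 = 91)
f = 91
l = 28 (l = 24 + 4 = 28)
(50*l)/f = (50*28)/91 = 1400*(1/91) = 200/13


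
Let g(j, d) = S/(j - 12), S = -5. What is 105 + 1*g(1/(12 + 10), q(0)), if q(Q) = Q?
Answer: 27725/263 ≈ 105.42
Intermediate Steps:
g(j, d) = -5/(-12 + j) (g(j, d) = -5/(j - 12) = -5/(-12 + j))
105 + 1*g(1/(12 + 10), q(0)) = 105 + 1*(-5/(-12 + 1/(12 + 10))) = 105 + 1*(-5/(-12 + 1/22)) = 105 + 1*(-5/(-263/22)) = 105 + 1*(-5*(-22/263)) = 105 + 1*(110/263) = 105 + 110/263 = 27725/263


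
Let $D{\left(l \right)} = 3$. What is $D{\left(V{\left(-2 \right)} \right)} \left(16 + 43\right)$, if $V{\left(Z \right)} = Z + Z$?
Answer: $177$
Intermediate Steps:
$V{\left(Z \right)} = 2 Z$
$D{\left(V{\left(-2 \right)} \right)} \left(16 + 43\right) = 3 \left(16 + 43\right) = 3 \cdot 59 = 177$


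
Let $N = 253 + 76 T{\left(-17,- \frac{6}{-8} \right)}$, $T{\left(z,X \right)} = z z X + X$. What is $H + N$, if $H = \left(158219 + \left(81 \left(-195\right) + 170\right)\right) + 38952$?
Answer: $198329$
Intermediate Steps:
$T{\left(z,X \right)} = X + X z^{2}$ ($T{\left(z,X \right)} = z^{2} X + X = X z^{2} + X = X + X z^{2}$)
$N = 16783$ ($N = 253 + 76 - \frac{6}{-8} \left(1 + \left(-17\right)^{2}\right) = 253 + 76 \left(-6\right) \left(- \frac{1}{8}\right) \left(1 + 289\right) = 253 + 76 \cdot \frac{3}{4} \cdot 290 = 253 + 76 \cdot \frac{435}{2} = 253 + 16530 = 16783$)
$H = 181546$ ($H = \left(158219 + \left(-15795 + 170\right)\right) + 38952 = \left(158219 - 15625\right) + 38952 = 142594 + 38952 = 181546$)
$H + N = 181546 + 16783 = 198329$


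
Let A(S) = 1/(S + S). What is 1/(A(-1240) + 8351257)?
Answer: 2480/20711117359 ≈ 1.1974e-7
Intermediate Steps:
A(S) = 1/(2*S)
1/(A(-1240) + 8351257) = 1/((1/2)/(-1240) + 8351257) = 1/((1/2)*(-1/1240) + 8351257) = 1/(-1/2480 + 8351257) = 1/(20711117359/2480) = 2480/20711117359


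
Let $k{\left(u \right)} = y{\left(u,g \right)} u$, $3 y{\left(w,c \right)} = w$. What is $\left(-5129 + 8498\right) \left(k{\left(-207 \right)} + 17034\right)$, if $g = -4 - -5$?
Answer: $105506973$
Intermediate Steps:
$g = 1$ ($g = -4 + 5 = 1$)
$y{\left(w,c \right)} = \frac{w}{3}$
$k{\left(u \right)} = \frac{u^{2}}{3}$ ($k{\left(u \right)} = \frac{u}{3} u = \frac{u^{2}}{3}$)
$\left(-5129 + 8498\right) \left(k{\left(-207 \right)} + 17034\right) = \left(-5129 + 8498\right) \left(\frac{\left(-207\right)^{2}}{3} + 17034\right) = 3369 \left(\frac{1}{3} \cdot 42849 + 17034\right) = 3369 \left(14283 + 17034\right) = 3369 \cdot 31317 = 105506973$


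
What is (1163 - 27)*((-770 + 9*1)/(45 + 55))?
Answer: -216124/25 ≈ -8645.0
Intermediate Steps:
(1163 - 27)*((-770 + 9*1)/(45 + 55)) = 1136*((-770 + 9)/100) = 1136*(-761*1/100) = 1136*(-761/100) = -216124/25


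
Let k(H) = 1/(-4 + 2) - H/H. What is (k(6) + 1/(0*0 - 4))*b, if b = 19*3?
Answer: -399/4 ≈ -99.750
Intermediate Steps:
b = 57
k(H) = -3/2 (k(H) = 1/(-2) - 1*1 = -½ - 1 = -3/2)
(k(6) + 1/(0*0 - 4))*b = (-3/2 + 1/(0*0 - 4))*57 = (-3/2 + 1/(0 - 4))*57 = (-3/2 + 1/(-4))*57 = (-3/2 - ¼)*57 = -7/4*57 = -399/4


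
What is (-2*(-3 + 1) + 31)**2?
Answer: 1225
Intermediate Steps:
(-2*(-3 + 1) + 31)**2 = (-2*(-2) + 31)**2 = (4 + 31)**2 = 35**2 = 1225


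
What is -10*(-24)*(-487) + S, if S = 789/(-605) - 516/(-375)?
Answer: -1767808913/15125 ≈ -1.1688e+5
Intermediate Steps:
S = 1087/15125 (S = 789*(-1/605) - 516*(-1/375) = -789/605 + 172/125 = 1087/15125 ≈ 0.071868)
-10*(-24)*(-487) + S = -10*(-24)*(-487) + 1087/15125 = 240*(-487) + 1087/15125 = -116880 + 1087/15125 = -1767808913/15125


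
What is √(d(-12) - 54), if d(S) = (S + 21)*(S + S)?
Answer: 3*I*√30 ≈ 16.432*I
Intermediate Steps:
d(S) = 2*S*(21 + S) (d(S) = (21 + S)*(2*S) = 2*S*(21 + S))
√(d(-12) - 54) = √(2*(-12)*(21 - 12) - 54) = √(2*(-12)*9 - 54) = √(-216 - 54) = √(-270) = 3*I*√30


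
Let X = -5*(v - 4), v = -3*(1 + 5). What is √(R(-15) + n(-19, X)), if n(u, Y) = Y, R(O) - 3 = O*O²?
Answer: I*√3262 ≈ 57.114*I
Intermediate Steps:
R(O) = 3 + O³ (R(O) = 3 + O*O² = 3 + O³)
v = -18 (v = -3*6 = -18)
X = 110 (X = -5*(-18 - 4) = -5*(-22) = 110)
√(R(-15) + n(-19, X)) = √((3 + (-15)³) + 110) = √((3 - 3375) + 110) = √(-3372 + 110) = √(-3262) = I*√3262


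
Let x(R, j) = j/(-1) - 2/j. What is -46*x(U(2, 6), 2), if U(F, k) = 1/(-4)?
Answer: 138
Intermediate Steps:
U(F, k) = -1/4
x(R, j) = -j - 2/j (x(R, j) = j*(-1) - 2/j = -j - 2/j)
-46*x(U(2, 6), 2) = -46*(-1*2 - 2/2) = -46*(-2 - 2*1/2) = -46*(-2 - 1) = -46*(-3) = 138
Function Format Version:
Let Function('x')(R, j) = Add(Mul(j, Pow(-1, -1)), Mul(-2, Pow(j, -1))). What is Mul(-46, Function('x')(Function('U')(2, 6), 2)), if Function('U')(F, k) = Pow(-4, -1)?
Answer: 138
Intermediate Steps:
Function('U')(F, k) = Rational(-1, 4)
Function('x')(R, j) = Add(Mul(-1, j), Mul(-2, Pow(j, -1))) (Function('x')(R, j) = Add(Mul(j, -1), Mul(-2, Pow(j, -1))) = Add(Mul(-1, j), Mul(-2, Pow(j, -1))))
Mul(-46, Function('x')(Function('U')(2, 6), 2)) = Mul(-46, Add(Mul(-1, 2), Mul(-2, Pow(2, -1)))) = Mul(-46, Add(-2, Mul(-2, Rational(1, 2)))) = Mul(-46, Add(-2, -1)) = Mul(-46, -3) = 138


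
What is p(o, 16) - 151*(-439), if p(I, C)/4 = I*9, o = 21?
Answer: 67045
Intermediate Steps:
p(I, C) = 36*I (p(I, C) = 4*(I*9) = 4*(9*I) = 36*I)
p(o, 16) - 151*(-439) = 36*21 - 151*(-439) = 756 + 66289 = 67045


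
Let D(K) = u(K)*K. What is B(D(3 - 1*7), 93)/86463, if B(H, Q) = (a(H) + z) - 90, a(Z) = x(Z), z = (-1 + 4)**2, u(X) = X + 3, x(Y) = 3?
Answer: -2/2217 ≈ -0.00090212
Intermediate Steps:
u(X) = 3 + X
z = 9 (z = 3**2 = 9)
a(Z) = 3
D(K) = K*(3 + K) (D(K) = (3 + K)*K = K*(3 + K))
B(H, Q) = -78 (B(H, Q) = (3 + 9) - 90 = 12 - 90 = -78)
B(D(3 - 1*7), 93)/86463 = -78/86463 = -78*1/86463 = -2/2217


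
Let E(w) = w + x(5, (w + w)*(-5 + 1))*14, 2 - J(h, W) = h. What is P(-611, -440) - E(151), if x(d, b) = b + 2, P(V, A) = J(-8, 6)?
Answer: 16743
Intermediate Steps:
J(h, W) = 2 - h
P(V, A) = 10 (P(V, A) = 2 - 1*(-8) = 2 + 8 = 10)
x(d, b) = 2 + b
E(w) = 28 - 111*w (E(w) = w + (2 + (w + w)*(-5 + 1))*14 = w + (2 + (2*w)*(-4))*14 = w + (2 - 8*w)*14 = w + (28 - 112*w) = 28 - 111*w)
P(-611, -440) - E(151) = 10 - (28 - 111*151) = 10 - (28 - 16761) = 10 - 1*(-16733) = 10 + 16733 = 16743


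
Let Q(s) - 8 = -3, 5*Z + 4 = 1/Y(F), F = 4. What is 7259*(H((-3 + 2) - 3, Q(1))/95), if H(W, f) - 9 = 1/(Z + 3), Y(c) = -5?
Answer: 3709349/5130 ≈ 723.07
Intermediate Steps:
Z = -21/25 (Z = -⅘ + (⅕)/(-5) = -⅘ + (⅕)*(-⅕) = -⅘ - 1/25 = -21/25 ≈ -0.84000)
Q(s) = 5 (Q(s) = 8 - 3 = 5)
H(W, f) = 511/54 (H(W, f) = 9 + 1/(-21/25 + 3) = 9 + 1/(54/25) = 9 + 25/54 = 511/54)
7259*(H((-3 + 2) - 3, Q(1))/95) = 7259*((511/54)/95) = 7259*((511/54)*(1/95)) = 7259*(511/5130) = 3709349/5130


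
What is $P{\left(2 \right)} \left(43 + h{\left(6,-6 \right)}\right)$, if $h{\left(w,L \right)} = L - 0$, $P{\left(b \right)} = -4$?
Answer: $-148$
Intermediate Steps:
$h{\left(w,L \right)} = L$ ($h{\left(w,L \right)} = L + 0 = L$)
$P{\left(2 \right)} \left(43 + h{\left(6,-6 \right)}\right) = - 4 \left(43 - 6\right) = \left(-4\right) 37 = -148$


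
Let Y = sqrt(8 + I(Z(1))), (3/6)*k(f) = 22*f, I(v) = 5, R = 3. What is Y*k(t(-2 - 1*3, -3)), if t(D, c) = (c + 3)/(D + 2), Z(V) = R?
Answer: 0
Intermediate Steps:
Z(V) = 3
t(D, c) = (3 + c)/(2 + D)
k(f) = 44*f (k(f) = 2*(22*f) = 44*f)
Y = sqrt(13) (Y = sqrt(8 + 5) = sqrt(13) ≈ 3.6056)
Y*k(t(-2 - 1*3, -3)) = sqrt(13)*(44*((3 - 3)/(2 + (-2 - 1*3)))) = sqrt(13)*(44*(0/(2 + (-2 - 3)))) = sqrt(13)*(44*(0/(2 - 5))) = sqrt(13)*(44*(0/(-3))) = sqrt(13)*(44*(-1/3*0)) = sqrt(13)*(44*0) = sqrt(13)*0 = 0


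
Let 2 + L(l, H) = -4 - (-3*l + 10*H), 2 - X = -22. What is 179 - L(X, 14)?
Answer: 253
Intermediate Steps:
X = 24 (X = 2 - 1*(-22) = 2 + 22 = 24)
L(l, H) = -6 - 10*H + 3*l (L(l, H) = -2 + (-4 - (-3*l + 10*H)) = -2 + (-4 + (-10*H + 3*l)) = -2 + (-4 - 10*H + 3*l) = -6 - 10*H + 3*l)
179 - L(X, 14) = 179 - (-6 - 10*14 + 3*24) = 179 - (-6 - 140 + 72) = 179 - 1*(-74) = 179 + 74 = 253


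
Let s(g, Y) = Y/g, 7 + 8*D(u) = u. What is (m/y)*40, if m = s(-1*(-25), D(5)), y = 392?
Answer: -1/980 ≈ -0.0010204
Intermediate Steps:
D(u) = -7/8 + u/8
m = -1/100 (m = (-7/8 + (1/8)*5)/((-1*(-25))) = (-7/8 + 5/8)/25 = -1/4*1/25 = -1/100 ≈ -0.010000)
(m/y)*40 = -1/100/392*40 = -1/100*1/392*40 = -1/39200*40 = -1/980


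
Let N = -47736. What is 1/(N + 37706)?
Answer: -1/10030 ≈ -9.9701e-5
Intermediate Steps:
1/(N + 37706) = 1/(-47736 + 37706) = 1/(-10030) = -1/10030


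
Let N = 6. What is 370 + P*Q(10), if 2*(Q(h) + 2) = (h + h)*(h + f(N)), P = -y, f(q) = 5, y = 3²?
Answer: -962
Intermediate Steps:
y = 9
P = -9 (P = -1*9 = -9)
Q(h) = -2 + h*(5 + h) (Q(h) = -2 + ((h + h)*(h + 5))/2 = -2 + ((2*h)*(5 + h))/2 = -2 + (2*h*(5 + h))/2 = -2 + h*(5 + h))
370 + P*Q(10) = 370 - 9*(-2 + 10² + 5*10) = 370 - 9*(-2 + 100 + 50) = 370 - 9*148 = 370 - 1332 = -962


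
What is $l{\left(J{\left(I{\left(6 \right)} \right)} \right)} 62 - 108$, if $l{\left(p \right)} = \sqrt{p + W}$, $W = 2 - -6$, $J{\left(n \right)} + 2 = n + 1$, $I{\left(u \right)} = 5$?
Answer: $-108 + 124 \sqrt{3} \approx 106.77$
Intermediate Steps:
$J{\left(n \right)} = -1 + n$ ($J{\left(n \right)} = -2 + \left(n + 1\right) = -2 + \left(1 + n\right) = -1 + n$)
$W = 8$ ($W = 2 + 6 = 8$)
$l{\left(p \right)} = \sqrt{8 + p}$ ($l{\left(p \right)} = \sqrt{p + 8} = \sqrt{8 + p}$)
$l{\left(J{\left(I{\left(6 \right)} \right)} \right)} 62 - 108 = \sqrt{8 + \left(-1 + 5\right)} 62 - 108 = \sqrt{8 + 4} \cdot 62 - 108 = \sqrt{12} \cdot 62 - 108 = 2 \sqrt{3} \cdot 62 - 108 = 124 \sqrt{3} - 108 = -108 + 124 \sqrt{3}$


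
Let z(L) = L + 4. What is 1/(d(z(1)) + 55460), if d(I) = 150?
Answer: 1/55610 ≈ 1.7982e-5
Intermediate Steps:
z(L) = 4 + L
1/(d(z(1)) + 55460) = 1/(150 + 55460) = 1/55610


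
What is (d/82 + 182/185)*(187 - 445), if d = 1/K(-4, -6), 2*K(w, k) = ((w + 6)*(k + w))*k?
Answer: -1540475/6068 ≈ -253.87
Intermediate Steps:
K(w, k) = k*(6 + w)*(k + w)/2 (K(w, k) = (((w + 6)*(k + w))*k)/2 = (((6 + w)*(k + w))*k)/2 = (k*(6 + w)*(k + w))/2 = k*(6 + w)*(k + w)/2)
d = 1/60 (d = 1/((1/2)*(-6)*((-4)**2 + 6*(-6) + 6*(-4) - 6*(-4))) = 1/((1/2)*(-6)*(16 - 36 - 24 + 24)) = 1/((1/2)*(-6)*(-20)) = 1/60 ≈ 0.016667)
(d/82 + 182/185)*(187 - 445) = ((1/60)/82 + 182/185)*(187 - 445) = ((1/60)*(1/82) + 182*(1/185))*(-258) = (1/4920 + 182/185)*(-258) = (35825/36408)*(-258) = -1540475/6068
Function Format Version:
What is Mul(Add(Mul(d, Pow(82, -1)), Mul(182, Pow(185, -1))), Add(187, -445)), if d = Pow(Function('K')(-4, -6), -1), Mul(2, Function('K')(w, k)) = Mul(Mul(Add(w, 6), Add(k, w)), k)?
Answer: Rational(-1540475, 6068) ≈ -253.87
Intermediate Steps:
Function('K')(w, k) = Mul(Rational(1, 2), k, Add(6, w), Add(k, w)) (Function('K')(w, k) = Mul(Rational(1, 2), Mul(Mul(Add(w, 6), Add(k, w)), k)) = Mul(Rational(1, 2), Mul(Mul(Add(6, w), Add(k, w)), k)) = Mul(Rational(1, 2), Mul(k, Add(6, w), Add(k, w))) = Mul(Rational(1, 2), k, Add(6, w), Add(k, w)))
d = Rational(1, 60) (d = Pow(Mul(Rational(1, 2), -6, Add(Pow(-4, 2), Mul(6, -6), Mul(6, -4), Mul(-6, -4))), -1) = Pow(Mul(Rational(1, 2), -6, Add(16, -36, -24, 24)), -1) = Pow(Mul(Rational(1, 2), -6, -20), -1) = Pow(60, -1) = Rational(1, 60) ≈ 0.016667)
Mul(Add(Mul(d, Pow(82, -1)), Mul(182, Pow(185, -1))), Add(187, -445)) = Mul(Add(Mul(Rational(1, 60), Pow(82, -1)), Mul(182, Pow(185, -1))), Add(187, -445)) = Mul(Add(Mul(Rational(1, 60), Rational(1, 82)), Mul(182, Rational(1, 185))), -258) = Mul(Add(Rational(1, 4920), Rational(182, 185)), -258) = Mul(Rational(35825, 36408), -258) = Rational(-1540475, 6068)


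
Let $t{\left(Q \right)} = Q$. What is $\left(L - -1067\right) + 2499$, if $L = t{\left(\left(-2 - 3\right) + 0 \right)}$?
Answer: $3561$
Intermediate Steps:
$L = -5$ ($L = \left(-2 - 3\right) + 0 = -5 + 0 = -5$)
$\left(L - -1067\right) + 2499 = \left(-5 - -1067\right) + 2499 = \left(-5 + 1067\right) + 2499 = 1062 + 2499 = 3561$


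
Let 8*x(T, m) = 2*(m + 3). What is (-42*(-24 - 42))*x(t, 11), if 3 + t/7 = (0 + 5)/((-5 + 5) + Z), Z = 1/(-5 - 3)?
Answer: 9702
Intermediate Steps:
Z = -1/8 (Z = 1/(-8) = -1/8 ≈ -0.12500)
t = -301 (t = -21 + 7*((0 + 5)/((-5 + 5) - 1/8)) = -21 + 7*(5/(0 - 1/8)) = -21 + 7*(5/(-1/8)) = -21 + 7*(5*(-8)) = -21 + 7*(-40) = -21 - 280 = -301)
x(T, m) = 3/4 + m/4 (x(T, m) = (2*(m + 3))/8 = (2*(3 + m))/8 = (6 + 2*m)/8 = 3/4 + m/4)
(-42*(-24 - 42))*x(t, 11) = (-42*(-24 - 42))*(3/4 + (1/4)*11) = (-42*(-66))*(3/4 + 11/4) = 2772*(7/2) = 9702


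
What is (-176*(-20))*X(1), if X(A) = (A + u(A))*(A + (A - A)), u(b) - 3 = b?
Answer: 17600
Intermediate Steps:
u(b) = 3 + b
X(A) = A*(3 + 2*A) (X(A) = (A + (3 + A))*(A + (A - A)) = (3 + 2*A)*(A + 0) = (3 + 2*A)*A = A*(3 + 2*A))
(-176*(-20))*X(1) = (-176*(-20))*(1*(3 + 2*1)) = 3520*(1*(3 + 2)) = 3520*(1*5) = 3520*5 = 17600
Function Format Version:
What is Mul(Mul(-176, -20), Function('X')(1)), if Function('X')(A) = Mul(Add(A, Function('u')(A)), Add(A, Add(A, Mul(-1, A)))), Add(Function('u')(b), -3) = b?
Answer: 17600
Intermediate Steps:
Function('u')(b) = Add(3, b)
Function('X')(A) = Mul(A, Add(3, Mul(2, A))) (Function('X')(A) = Mul(Add(A, Add(3, A)), Add(A, Add(A, Mul(-1, A)))) = Mul(Add(3, Mul(2, A)), Add(A, 0)) = Mul(Add(3, Mul(2, A)), A) = Mul(A, Add(3, Mul(2, A))))
Mul(Mul(-176, -20), Function('X')(1)) = Mul(Mul(-176, -20), Mul(1, Add(3, Mul(2, 1)))) = Mul(3520, Mul(1, Add(3, 2))) = Mul(3520, Mul(1, 5)) = Mul(3520, 5) = 17600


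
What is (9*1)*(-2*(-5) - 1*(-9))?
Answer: 171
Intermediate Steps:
(9*1)*(-2*(-5) - 1*(-9)) = 9*(10 + 9) = 9*19 = 171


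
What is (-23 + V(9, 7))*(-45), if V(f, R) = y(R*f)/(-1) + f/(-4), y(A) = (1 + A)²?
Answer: 741825/4 ≈ 1.8546e+5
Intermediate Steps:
V(f, R) = -(1 + R*f)² - f/4 (V(f, R) = (1 + R*f)²/(-1) + f/(-4) = (1 + R*f)²*(-1) + f*(-¼) = -(1 + R*f)² - f/4)
(-23 + V(9, 7))*(-45) = (-23 + (-(1 + 7*9)² - ¼*9))*(-45) = (-23 + (-(1 + 63)² - 9/4))*(-45) = (-23 + (-1*64² - 9/4))*(-45) = (-23 + (-1*4096 - 9/4))*(-45) = (-23 + (-4096 - 9/4))*(-45) = (-23 - 16393/4)*(-45) = -16485/4*(-45) = 741825/4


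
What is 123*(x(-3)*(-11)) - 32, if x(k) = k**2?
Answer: -12209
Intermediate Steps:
123*(x(-3)*(-11)) - 32 = 123*((-3)**2*(-11)) - 32 = 123*(9*(-11)) - 32 = 123*(-99) - 32 = -12177 - 32 = -12209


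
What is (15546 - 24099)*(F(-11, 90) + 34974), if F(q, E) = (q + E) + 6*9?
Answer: -300270171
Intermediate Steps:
F(q, E) = 54 + E + q (F(q, E) = (E + q) + 54 = 54 + E + q)
(15546 - 24099)*(F(-11, 90) + 34974) = (15546 - 24099)*((54 + 90 - 11) + 34974) = -8553*(133 + 34974) = -8553*35107 = -300270171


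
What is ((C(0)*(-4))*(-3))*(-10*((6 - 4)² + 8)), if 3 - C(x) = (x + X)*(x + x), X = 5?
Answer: -4320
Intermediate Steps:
C(x) = 3 - 2*x*(5 + x) (C(x) = 3 - (x + 5)*(x + x) = 3 - (5 + x)*2*x = 3 - 2*x*(5 + x))
((C(0)*(-4))*(-3))*(-10*((6 - 4)² + 8)) = (((3 - 10*0 - 2*0²)*(-4))*(-3))*(-10*((6 - 4)² + 8)) = (((3 + 0 - 2*0)*(-4))*(-3))*(-10*(2² + 8)) = (((3 + 0 + 0)*(-4))*(-3))*(-10*(4 + 8)) = ((3*(-4))*(-3))*(-10*12) = -12*(-3)*(-120) = 36*(-120) = -4320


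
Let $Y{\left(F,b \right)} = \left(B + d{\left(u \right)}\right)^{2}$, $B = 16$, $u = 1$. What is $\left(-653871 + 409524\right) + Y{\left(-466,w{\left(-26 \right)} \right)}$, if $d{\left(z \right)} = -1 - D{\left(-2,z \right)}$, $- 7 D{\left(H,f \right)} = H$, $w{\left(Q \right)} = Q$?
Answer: $- \frac{11962394}{49} \approx -2.4413 \cdot 10^{5}$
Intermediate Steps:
$D{\left(H,f \right)} = - \frac{H}{7}$
$d{\left(z \right)} = - \frac{9}{7}$ ($d{\left(z \right)} = -1 - \left(- \frac{1}{7}\right) \left(-2\right) = -1 - \frac{2}{7} = - \frac{9}{7}$)
$Y{\left(F,b \right)} = \frac{10609}{49}$ ($Y{\left(F,b \right)} = \left(16 - \frac{9}{7}\right)^{2} = \left(\frac{103}{7}\right)^{2} = \frac{10609}{49}$)
$\left(-653871 + 409524\right) + Y{\left(-466,w{\left(-26 \right)} \right)} = \left(-653871 + 409524\right) + \frac{10609}{49} = -244347 + \frac{10609}{49} = - \frac{11962394}{49}$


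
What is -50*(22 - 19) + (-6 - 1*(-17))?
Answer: -139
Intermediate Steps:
-50*(22 - 19) + (-6 - 1*(-17)) = -50*3 + (-6 + 17) = -150 + 11 = -139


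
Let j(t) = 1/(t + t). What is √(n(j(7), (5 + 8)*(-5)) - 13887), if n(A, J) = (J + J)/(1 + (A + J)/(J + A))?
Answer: 8*I*√218 ≈ 118.12*I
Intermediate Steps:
j(t) = 1/(2*t)
n(A, J) = J (n(A, J) = (2*J)/(1 + (A + J)/(A + J)) = (2*J)/(1 + 1) = (2*J)/2 = (2*J)*(½) = J)
√(n(j(7), (5 + 8)*(-5)) - 13887) = √((5 + 8)*(-5) - 13887) = √(13*(-5) - 13887) = √(-65 - 13887) = √(-13952) = 8*I*√218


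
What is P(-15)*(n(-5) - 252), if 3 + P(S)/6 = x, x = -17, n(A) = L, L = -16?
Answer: 32160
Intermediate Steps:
n(A) = -16
P(S) = -120 (P(S) = -18 + 6*(-17) = -18 - 102 = -120)
P(-15)*(n(-5) - 252) = -120*(-16 - 252) = -120*(-268) = 32160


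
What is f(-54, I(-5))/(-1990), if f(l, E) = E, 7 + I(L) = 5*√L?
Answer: 7/1990 - I*√5/398 ≈ 0.0035176 - 0.0056183*I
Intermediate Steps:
I(L) = -7 + 5*√L
f(-54, I(-5))/(-1990) = (-7 + 5*√(-5))/(-1990) = (-7 + 5*(I*√5))*(-1/1990) = (-7 + 5*I*√5)*(-1/1990) = 7/1990 - I*√5/398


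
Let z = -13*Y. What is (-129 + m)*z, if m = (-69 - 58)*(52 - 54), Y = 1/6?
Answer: -1625/6 ≈ -270.83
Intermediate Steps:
Y = ⅙ ≈ 0.16667
z = -13/6 (z = -13*⅙ = -13/6 ≈ -2.1667)
m = 254 (m = -127*(-2) = 254)
(-129 + m)*z = (-129 + 254)*(-13/6) = 125*(-13/6) = -1625/6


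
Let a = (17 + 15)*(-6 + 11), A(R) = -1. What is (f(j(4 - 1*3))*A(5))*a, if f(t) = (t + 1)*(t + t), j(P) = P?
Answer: -640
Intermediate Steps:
f(t) = 2*t*(1 + t) (f(t) = (1 + t)*(2*t) = 2*t*(1 + t))
a = 160 (a = 32*5 = 160)
(f(j(4 - 1*3))*A(5))*a = ((2*(4 - 1*3)*(1 + (4 - 1*3)))*(-1))*160 = ((2*(4 - 3)*(1 + (4 - 3)))*(-1))*160 = ((2*1*(1 + 1))*(-1))*160 = ((2*1*2)*(-1))*160 = (4*(-1))*160 = -4*160 = -640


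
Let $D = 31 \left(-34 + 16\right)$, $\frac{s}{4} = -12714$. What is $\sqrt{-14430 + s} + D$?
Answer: $-558 + 9 i \sqrt{806} \approx -558.0 + 255.51 i$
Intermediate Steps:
$s = -50856$ ($s = 4 \left(-12714\right) = -50856$)
$D = -558$ ($D = 31 \left(-18\right) = -558$)
$\sqrt{-14430 + s} + D = \sqrt{-14430 - 50856} - 558 = \sqrt{-65286} - 558 = 9 i \sqrt{806} - 558 = -558 + 9 i \sqrt{806}$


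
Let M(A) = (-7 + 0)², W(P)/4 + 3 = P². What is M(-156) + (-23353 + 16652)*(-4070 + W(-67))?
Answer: -92969625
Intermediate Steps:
W(P) = -12 + 4*P²
M(A) = 49 (M(A) = (-7)² = 49)
M(-156) + (-23353 + 16652)*(-4070 + W(-67)) = 49 + (-23353 + 16652)*(-4070 + (-12 + 4*(-67)²)) = 49 - 6701*(-4070 + (-12 + 4*4489)) = 49 - 6701*(-4070 + (-12 + 17956)) = 49 - 6701*(-4070 + 17944) = 49 - 6701*13874 = 49 - 92969674 = -92969625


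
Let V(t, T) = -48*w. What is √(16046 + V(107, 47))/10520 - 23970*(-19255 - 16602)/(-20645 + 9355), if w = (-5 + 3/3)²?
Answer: -85949229/1129 + √15278/10520 ≈ -76129.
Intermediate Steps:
w = 16 (w = (-5 + 3*(⅓))² = (-5 + 1)² = (-4)² = 16)
V(t, T) = -768 (V(t, T) = -48*16 = -768)
√(16046 + V(107, 47))/10520 - 23970*(-19255 - 16602)/(-20645 + 9355) = √(16046 - 768)/10520 - 23970*(-19255 - 16602)/(-20645 + 9355) = √15278*(1/10520) - 23970/((-11290/(-35857))) = √15278/10520 - 23970/((-11290*(-1/35857))) = √15278/10520 - 23970/11290/35857 = √15278/10520 - 23970*35857/11290 = √15278/10520 - 85949229/1129 = -85949229/1129 + √15278/10520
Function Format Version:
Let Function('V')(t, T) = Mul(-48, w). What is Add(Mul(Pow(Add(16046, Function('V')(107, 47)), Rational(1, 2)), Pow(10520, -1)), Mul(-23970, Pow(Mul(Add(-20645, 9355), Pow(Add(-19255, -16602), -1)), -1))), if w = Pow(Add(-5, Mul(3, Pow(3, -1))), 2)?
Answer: Add(Rational(-85949229, 1129), Mul(Rational(1, 10520), Pow(15278, Rational(1, 2)))) ≈ -76129.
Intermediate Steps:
w = 16 (w = Pow(Add(-5, Mul(3, Rational(1, 3))), 2) = Pow(Add(-5, 1), 2) = Pow(-4, 2) = 16)
Function('V')(t, T) = -768 (Function('V')(t, T) = Mul(-48, 16) = -768)
Add(Mul(Pow(Add(16046, Function('V')(107, 47)), Rational(1, 2)), Pow(10520, -1)), Mul(-23970, Pow(Mul(Add(-20645, 9355), Pow(Add(-19255, -16602), -1)), -1))) = Add(Mul(Pow(Add(16046, -768), Rational(1, 2)), Pow(10520, -1)), Mul(-23970, Pow(Mul(Add(-20645, 9355), Pow(Add(-19255, -16602), -1)), -1))) = Add(Mul(Pow(15278, Rational(1, 2)), Rational(1, 10520)), Mul(-23970, Pow(Mul(-11290, Pow(-35857, -1)), -1))) = Add(Mul(Rational(1, 10520), Pow(15278, Rational(1, 2))), Mul(-23970, Pow(Mul(-11290, Rational(-1, 35857)), -1))) = Add(Mul(Rational(1, 10520), Pow(15278, Rational(1, 2))), Mul(-23970, Pow(Rational(11290, 35857), -1))) = Add(Mul(Rational(1, 10520), Pow(15278, Rational(1, 2))), Mul(-23970, Rational(35857, 11290))) = Add(Mul(Rational(1, 10520), Pow(15278, Rational(1, 2))), Rational(-85949229, 1129)) = Add(Rational(-85949229, 1129), Mul(Rational(1, 10520), Pow(15278, Rational(1, 2))))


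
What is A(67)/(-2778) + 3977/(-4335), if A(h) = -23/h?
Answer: -82235933/89650690 ≈ -0.91729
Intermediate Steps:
A(67)/(-2778) + 3977/(-4335) = -23/67/(-2778) + 3977/(-4335) = -23*1/67*(-1/2778) + 3977*(-1/4335) = -23/67*(-1/2778) - 3977/4335 = 23/186126 - 3977/4335 = -82235933/89650690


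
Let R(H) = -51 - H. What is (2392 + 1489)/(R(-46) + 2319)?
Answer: 3881/2314 ≈ 1.6772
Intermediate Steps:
(2392 + 1489)/(R(-46) + 2319) = (2392 + 1489)/((-51 - 1*(-46)) + 2319) = 3881/((-51 + 46) + 2319) = 3881/(-5 + 2319) = 3881/2314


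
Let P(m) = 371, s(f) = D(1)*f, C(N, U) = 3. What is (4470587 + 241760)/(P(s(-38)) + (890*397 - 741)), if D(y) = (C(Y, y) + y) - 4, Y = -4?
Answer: 4712347/352960 ≈ 13.351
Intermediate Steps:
D(y) = -1 + y (D(y) = (3 + y) - 4 = -1 + y)
s(f) = 0 (s(f) = (-1 + 1)*f = 0*f = 0)
(4470587 + 241760)/(P(s(-38)) + (890*397 - 741)) = (4470587 + 241760)/(371 + (890*397 - 741)) = 4712347/(371 + (353330 - 741)) = 4712347/(371 + 352589) = 4712347/352960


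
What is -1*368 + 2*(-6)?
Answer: -380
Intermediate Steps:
-1*368 + 2*(-6) = -368 - 12 = -380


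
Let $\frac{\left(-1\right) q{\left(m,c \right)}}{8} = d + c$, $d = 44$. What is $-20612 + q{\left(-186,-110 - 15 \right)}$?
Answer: $-19964$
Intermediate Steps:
$q{\left(m,c \right)} = -352 - 8 c$ ($q{\left(m,c \right)} = - 8 \left(44 + c\right) = -352 - 8 c$)
$-20612 + q{\left(-186,-110 - 15 \right)} = -20612 - \left(352 + 8 \left(-110 - 15\right)\right) = -20612 - -648 = -20612 + \left(-352 + 1000\right) = -20612 + 648 = -19964$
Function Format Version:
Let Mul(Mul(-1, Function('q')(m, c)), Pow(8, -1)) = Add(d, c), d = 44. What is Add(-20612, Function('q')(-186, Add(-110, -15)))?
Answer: -19964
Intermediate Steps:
Function('q')(m, c) = Add(-352, Mul(-8, c)) (Function('q')(m, c) = Mul(-8, Add(44, c)) = Add(-352, Mul(-8, c)))
Add(-20612, Function('q')(-186, Add(-110, -15))) = Add(-20612, Add(-352, Mul(-8, Add(-110, -15)))) = Add(-20612, Add(-352, Mul(-8, -125))) = Add(-20612, Add(-352, 1000)) = Add(-20612, 648) = -19964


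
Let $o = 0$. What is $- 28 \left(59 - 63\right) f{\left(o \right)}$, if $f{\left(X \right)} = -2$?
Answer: $-224$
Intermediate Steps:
$- 28 \left(59 - 63\right) f{\left(o \right)} = - 28 \left(59 - 63\right) \left(-2\right) = \left(-28\right) \left(-4\right) \left(-2\right) = 112 \left(-2\right) = -224$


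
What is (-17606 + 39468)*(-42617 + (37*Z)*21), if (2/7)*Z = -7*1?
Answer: -1347868817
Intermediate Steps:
Z = -49/2 (Z = 7*(-7*1)/2 = (7/2)*(-7) = -49/2 ≈ -24.500)
(-17606 + 39468)*(-42617 + (37*Z)*21) = (-17606 + 39468)*(-42617 + (37*(-49/2))*21) = 21862*(-42617 - 1813/2*21) = 21862*(-42617 - 38073/2) = 21862*(-123307/2) = -1347868817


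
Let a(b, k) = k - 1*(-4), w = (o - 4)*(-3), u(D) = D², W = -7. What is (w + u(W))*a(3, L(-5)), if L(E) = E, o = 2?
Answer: -55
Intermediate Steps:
w = 6 (w = (2 - 4)*(-3) = -2*(-3) = 6)
a(b, k) = 4 + k (a(b, k) = k + 4 = 4 + k)
(w + u(W))*a(3, L(-5)) = (6 + (-7)²)*(4 - 5) = (6 + 49)*(-1) = 55*(-1) = -55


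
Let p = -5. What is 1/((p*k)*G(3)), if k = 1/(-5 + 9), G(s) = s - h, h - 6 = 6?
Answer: 4/45 ≈ 0.088889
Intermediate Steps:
h = 12 (h = 6 + 6 = 12)
G(s) = -12 + s (G(s) = s - 1*12 = s - 12 = -12 + s)
k = 1/4 ≈ 0.25000
1/((p*k)*G(3)) = 1/((-5*1/4)*(-12 + 3)) = 1/(-5/4*(-9)) = 1/(45/4) = 4/45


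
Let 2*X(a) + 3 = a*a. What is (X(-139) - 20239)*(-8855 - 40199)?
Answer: 518991320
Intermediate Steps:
X(a) = -3/2 + a**2/2 (X(a) = -3/2 + (a*a)/2 = -3/2 + a**2/2)
(X(-139) - 20239)*(-8855 - 40199) = ((-3/2 + (1/2)*(-139)**2) - 20239)*(-8855 - 40199) = ((-3/2 + (1/2)*19321) - 20239)*(-49054) = ((-3/2 + 19321/2) - 20239)*(-49054) = (9659 - 20239)*(-49054) = -10580*(-49054) = 518991320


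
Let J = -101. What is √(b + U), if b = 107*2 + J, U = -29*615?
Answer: I*√17722 ≈ 133.12*I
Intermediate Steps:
U = -17835
b = 113 (b = 107*2 - 101 = 214 - 101 = 113)
√(b + U) = √(113 - 17835) = √(-17722) = I*√17722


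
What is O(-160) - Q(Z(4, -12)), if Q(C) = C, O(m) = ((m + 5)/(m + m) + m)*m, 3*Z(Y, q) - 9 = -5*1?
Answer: 153127/6 ≈ 25521.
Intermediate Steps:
Z(Y, q) = 4/3 (Z(Y, q) = 3 + (-5*1)/3 = 3 + (⅓)*(-5) = 3 - 5/3 = 4/3)
O(m) = m*(m + (5 + m)/(2*m)) (O(m) = ((5 + m)/((2*m)) + m)*m = ((5 + m)*(1/(2*m)) + m)*m = ((5 + m)/(2*m) + m)*m = (m + (5 + m)/(2*m))*m = m*(m + (5 + m)/(2*m)))
O(-160) - Q(Z(4, -12)) = (5/2 + (-160)² + (½)*(-160)) - 1*4/3 = (5/2 + 25600 - 80) - 4/3 = 51045/2 - 4/3 = 153127/6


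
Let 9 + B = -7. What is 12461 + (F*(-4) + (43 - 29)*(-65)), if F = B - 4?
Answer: 11631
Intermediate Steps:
B = -16 (B = -9 - 7 = -16)
F = -20 (F = -16 - 4 = -20)
12461 + (F*(-4) + (43 - 29)*(-65)) = 12461 + (-20*(-4) + (43 - 29)*(-65)) = 12461 + (80 + 14*(-65)) = 12461 + (80 - 910) = 12461 - 830 = 11631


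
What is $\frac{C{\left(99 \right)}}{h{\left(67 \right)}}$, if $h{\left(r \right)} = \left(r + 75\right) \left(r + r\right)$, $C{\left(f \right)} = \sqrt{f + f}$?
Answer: $\frac{3 \sqrt{22}}{19028} \approx 0.0007395$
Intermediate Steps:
$C{\left(f \right)} = \sqrt{2} \sqrt{f}$ ($C{\left(f \right)} = \sqrt{2 f} = \sqrt{2} \sqrt{f}$)
$h{\left(r \right)} = 2 r \left(75 + r\right)$ ($h{\left(r \right)} = \left(75 + r\right) 2 r = 2 r \left(75 + r\right)$)
$\frac{C{\left(99 \right)}}{h{\left(67 \right)}} = \frac{\sqrt{2} \sqrt{99}}{2 \cdot 67 \left(75 + 67\right)} = \frac{\sqrt{2} \cdot 3 \sqrt{11}}{2 \cdot 67 \cdot 142} = \frac{3 \sqrt{22}}{19028}$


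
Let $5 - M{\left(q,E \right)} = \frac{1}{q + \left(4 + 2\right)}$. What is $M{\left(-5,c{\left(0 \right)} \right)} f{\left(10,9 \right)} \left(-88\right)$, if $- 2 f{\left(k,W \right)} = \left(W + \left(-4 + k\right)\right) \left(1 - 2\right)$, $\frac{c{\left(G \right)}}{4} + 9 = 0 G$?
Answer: $-2640$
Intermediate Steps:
$c{\left(G \right)} = -36$ ($c{\left(G \right)} = -36 + 4 \cdot 0 G = -36 + 4 \cdot 0 = -36 + 0 = -36$)
$f{\left(k,W \right)} = -2 + \frac{W}{2} + \frac{k}{2}$ ($f{\left(k,W \right)} = - \frac{\left(W + \left(-4 + k\right)\right) \left(1 - 2\right)}{2} = - \frac{\left(-4 + W + k\right) \left(-1\right)}{2} = - \frac{4 - W - k}{2} = -2 + \frac{W}{2} + \frac{k}{2}$)
$M{\left(q,E \right)} = 5 - \frac{1}{6 + q}$ ($M{\left(q,E \right)} = 5 - \frac{1}{q + \left(4 + 2\right)} = 5 - \frac{1}{q + 6} = 5 - \frac{1}{6 + q}$)
$M{\left(-5,c{\left(0 \right)} \right)} f{\left(10,9 \right)} \left(-88\right) = \frac{29 + 5 \left(-5\right)}{6 - 5} \left(-2 + \frac{1}{2} \cdot 9 + \frac{1}{2} \cdot 10\right) \left(-88\right) = \frac{29 - 25}{1} \left(-2 + \frac{9}{2} + 5\right) \left(-88\right) = 1 \cdot 4 \cdot \frac{15}{2} \left(-88\right) = 4 \cdot \frac{15}{2} \left(-88\right) = 30 \left(-88\right) = -2640$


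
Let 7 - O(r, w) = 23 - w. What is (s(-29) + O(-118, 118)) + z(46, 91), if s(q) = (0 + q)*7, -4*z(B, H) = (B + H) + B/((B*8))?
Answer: -4329/32 ≈ -135.28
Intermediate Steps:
O(r, w) = -16 + w (O(r, w) = 7 - (23 - w) = 7 + (-23 + w) = -16 + w)
z(B, H) = -1/32 - B/4 - H/4 (z(B, H) = -((B + H) + B/((B*8)))/4 = -((B + H) + B/((8*B)))/4 = -((B + H) + B*(1/(8*B)))/4 = -((B + H) + ⅛)/4 = -(⅛ + B + H)/4 = -1/32 - B/4 - H/4)
s(q) = 7*q (s(q) = q*7 = 7*q)
(s(-29) + O(-118, 118)) + z(46, 91) = (7*(-29) + (-16 + 118)) + (-1/32 - ¼*46 - ¼*91) = (-203 + 102) + (-1/32 - 23/2 - 91/4) = -101 - 1097/32 = -4329/32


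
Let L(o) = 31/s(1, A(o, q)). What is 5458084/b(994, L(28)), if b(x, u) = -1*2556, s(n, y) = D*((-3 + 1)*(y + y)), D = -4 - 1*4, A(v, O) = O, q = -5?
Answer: -1364521/639 ≈ -2135.4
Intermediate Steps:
D = -8 (D = -4 - 4 = -8)
s(n, y) = 32*y (s(n, y) = -8*(-3 + 1)*(y + y) = -(-16)*2*y = -(-32)*y = 32*y)
L(o) = -31/160 (L(o) = 31/((32*(-5))) = 31/(-160) = 31*(-1/160) = -31/160)
b(x, u) = -2556
5458084/b(994, L(28)) = 5458084/(-2556) = 5458084*(-1/2556) = -1364521/639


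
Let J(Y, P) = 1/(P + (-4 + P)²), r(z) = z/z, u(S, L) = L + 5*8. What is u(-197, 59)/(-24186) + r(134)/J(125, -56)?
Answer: 28571695/8062 ≈ 3544.0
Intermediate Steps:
u(S, L) = 40 + L (u(S, L) = L + 40 = 40 + L)
r(z) = 1
u(-197, 59)/(-24186) + r(134)/J(125, -56) = (40 + 59)/(-24186) + 1/1/(-56 + (-4 - 56)²) = 99*(-1/24186) + 1/1/(-56 + (-60)²) = -33/8062 + 1/1/(-56 + 3600) = -33/8062 + 1/1/3544 = -33/8062 + 1/(1/3544) = -33/8062 + 1*3544 = -33/8062 + 3544 = 28571695/8062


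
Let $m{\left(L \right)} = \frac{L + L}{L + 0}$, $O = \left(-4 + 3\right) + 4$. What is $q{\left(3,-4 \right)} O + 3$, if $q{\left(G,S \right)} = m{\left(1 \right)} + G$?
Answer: $18$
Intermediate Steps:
$O = 3$ ($O = -1 + 4 = 3$)
$m{\left(L \right)} = 2$ ($m{\left(L \right)} = \frac{2 L}{L} = 2$)
$q{\left(G,S \right)} = 2 + G$
$q{\left(3,-4 \right)} O + 3 = \left(2 + 3\right) 3 + 3 = 5 \cdot 3 + 3 = 15 + 3 = 18$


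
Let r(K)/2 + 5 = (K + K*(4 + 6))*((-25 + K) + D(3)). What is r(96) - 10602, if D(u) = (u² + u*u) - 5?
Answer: 166796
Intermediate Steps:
D(u) = -5 + 2*u² (D(u) = (u² + u²) - 5 = 2*u² - 5 = -5 + 2*u²)
r(K) = -10 + 22*K*(-12 + K) (r(K) = -10 + 2*((K + K*(4 + 6))*((-25 + K) + (-5 + 2*3²))) = -10 + 2*((K + K*10)*((-25 + K) + (-5 + 2*9))) = -10 + 2*((K + 10*K)*((-25 + K) + (-5 + 18))) = -10 + 2*((11*K)*((-25 + K) + 13)) = -10 + 2*((11*K)*(-12 + K)) = -10 + 2*(11*K*(-12 + K)) = -10 + 22*K*(-12 + K))
r(96) - 10602 = (-10 - 264*96 + 22*96²) - 10602 = (-10 - 25344 + 22*9216) - 10602 = (-10 - 25344 + 202752) - 10602 = 177398 - 10602 = 166796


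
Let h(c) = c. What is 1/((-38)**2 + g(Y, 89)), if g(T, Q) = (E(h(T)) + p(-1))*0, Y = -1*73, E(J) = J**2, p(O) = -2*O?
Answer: 1/1444 ≈ 0.00069252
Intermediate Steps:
Y = -73
g(T, Q) = 0 (g(T, Q) = (T**2 - 2*(-1))*0 = (T**2 + 2)*0 = (2 + T**2)*0 = 0)
1/((-38)**2 + g(Y, 89)) = 1/((-38)**2 + 0) = 1/(1444 + 0) = 1/1444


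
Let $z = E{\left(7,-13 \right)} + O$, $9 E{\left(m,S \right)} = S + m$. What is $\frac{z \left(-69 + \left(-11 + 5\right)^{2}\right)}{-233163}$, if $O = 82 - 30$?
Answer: $\frac{242}{33309} \approx 0.0072653$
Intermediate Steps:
$E{\left(m,S \right)} = \frac{S}{9} + \frac{m}{9}$ ($E{\left(m,S \right)} = \frac{S + m}{9} = \frac{S}{9} + \frac{m}{9}$)
$O = 52$
$z = \frac{154}{3}$ ($z = \left(\frac{1}{9} \left(-13\right) + \frac{1}{9} \cdot 7\right) + 52 = \left(- \frac{13}{9} + \frac{7}{9}\right) + 52 = - \frac{2}{3} + 52 = \frac{154}{3} \approx 51.333$)
$\frac{z \left(-69 + \left(-11 + 5\right)^{2}\right)}{-233163} = \frac{\frac{154}{3} \left(-69 + \left(-11 + 5\right)^{2}\right)}{-233163} = \frac{154 \left(-69 + \left(-6\right)^{2}\right)}{3} \left(- \frac{1}{233163}\right) = \frac{154 \left(-69 + 36\right)}{3} \left(- \frac{1}{233163}\right) = \frac{154}{3} \left(-33\right) \left(- \frac{1}{233163}\right) = \left(-1694\right) \left(- \frac{1}{233163}\right) = \frac{242}{33309}$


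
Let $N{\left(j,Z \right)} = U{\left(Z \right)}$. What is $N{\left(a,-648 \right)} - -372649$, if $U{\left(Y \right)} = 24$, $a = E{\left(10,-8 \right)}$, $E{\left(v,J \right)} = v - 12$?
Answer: $372673$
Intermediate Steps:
$E{\left(v,J \right)} = -12 + v$
$a = -2$ ($a = -12 + 10 = -2$)
$N{\left(j,Z \right)} = 24$
$N{\left(a,-648 \right)} - -372649 = 24 - -372649 = 24 + 372649 = 372673$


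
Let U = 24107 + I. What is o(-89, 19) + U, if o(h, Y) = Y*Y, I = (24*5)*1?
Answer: 24588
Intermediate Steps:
I = 120 (I = 120*1 = 120)
o(h, Y) = Y²
U = 24227 (U = 24107 + 120 = 24227)
o(-89, 19) + U = 19² + 24227 = 361 + 24227 = 24588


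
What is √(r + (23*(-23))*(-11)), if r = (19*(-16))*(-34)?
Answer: 3*√1795 ≈ 127.10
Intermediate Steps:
r = 10336 (r = -304*(-34) = 10336)
√(r + (23*(-23))*(-11)) = √(10336 + (23*(-23))*(-11)) = √(10336 - 529*(-11)) = √(10336 + 5819) = √16155 = 3*√1795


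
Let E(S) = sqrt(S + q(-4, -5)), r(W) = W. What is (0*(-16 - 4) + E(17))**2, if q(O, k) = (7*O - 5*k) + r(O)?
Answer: 10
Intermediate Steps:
q(O, k) = -5*k + 8*O (q(O, k) = (7*O - 5*k) + O = (-5*k + 7*O) + O = -5*k + 8*O)
E(S) = sqrt(-7 + S) (E(S) = sqrt(S + (-5*(-5) + 8*(-4))) = sqrt(S + (25 - 32)) = sqrt(S - 7) = sqrt(-7 + S))
(0*(-16 - 4) + E(17))**2 = (0*(-16 - 4) + sqrt(-7 + 17))**2 = (0*(-20) + sqrt(10))**2 = (0 + sqrt(10))**2 = (sqrt(10))**2 = 10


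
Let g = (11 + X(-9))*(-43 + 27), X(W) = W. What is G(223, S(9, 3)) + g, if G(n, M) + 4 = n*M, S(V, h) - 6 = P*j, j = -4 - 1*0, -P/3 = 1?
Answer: 3978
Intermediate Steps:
P = -3 (P = -3*1 = -3)
j = -4 (j = -4 + 0 = -4)
g = -32 (g = (11 - 9)*(-43 + 27) = 2*(-16) = -32)
S(V, h) = 18 (S(V, h) = 6 - 3*(-4) = 6 + 12 = 18)
G(n, M) = -4 + M*n (G(n, M) = -4 + n*M = -4 + M*n)
G(223, S(9, 3)) + g = (-4 + 18*223) - 32 = (-4 + 4014) - 32 = 4010 - 32 = 3978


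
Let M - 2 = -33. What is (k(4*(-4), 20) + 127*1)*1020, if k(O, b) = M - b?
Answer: 77520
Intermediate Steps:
M = -31 (M = 2 - 33 = -31)
k(O, b) = -31 - b
(k(4*(-4), 20) + 127*1)*1020 = ((-31 - 1*20) + 127*1)*1020 = ((-31 - 20) + 127)*1020 = (-51 + 127)*1020 = 76*1020 = 77520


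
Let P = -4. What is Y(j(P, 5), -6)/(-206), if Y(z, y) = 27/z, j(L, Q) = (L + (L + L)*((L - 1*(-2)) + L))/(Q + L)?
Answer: -27/9064 ≈ -0.0029788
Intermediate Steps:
j(L, Q) = (L + 2*L*(2 + 2*L))/(L + Q) (j(L, Q) = (L + (2*L)*((L + 2) + L))/(L + Q) = (L + (2*L)*((2 + L) + L))/(L + Q) = (L + (2*L)*(2 + 2*L))/(L + Q) = (L + 2*L*(2 + 2*L))/(L + Q))
Y(j(P, 5), -6)/(-206) = (27/((-4*(5 + 4*(-4))/(-4 + 5))))/(-206) = (27/((-4*(5 - 16)/1)))*(-1/206) = (27/((-4*1*(-11))))*(-1/206) = (27/44)*(-1/206) = -27/9064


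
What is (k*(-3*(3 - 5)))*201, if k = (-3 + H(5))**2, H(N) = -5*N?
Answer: 945504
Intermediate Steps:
k = 784 (k = (-3 - 5*5)**2 = (-3 - 25)**2 = (-28)**2 = 784)
(k*(-3*(3 - 5)))*201 = (784*(-3*(3 - 5)))*201 = (784*(-3*(-2)))*201 = (784*6)*201 = 4704*201 = 945504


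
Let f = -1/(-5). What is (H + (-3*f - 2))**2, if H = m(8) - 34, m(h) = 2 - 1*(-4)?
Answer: 23409/25 ≈ 936.36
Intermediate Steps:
f = 1/5 (f = -1*(-1/5) = 1/5 ≈ 0.20000)
m(h) = 6 (m(h) = 2 + 4 = 6)
H = -28 (H = 6 - 34 = -28)
(H + (-3*f - 2))**2 = (-28 + (-3*1/5 - 2))**2 = (-28 + (-3/5 - 2))**2 = (-28 - 13/5)**2 = (-153/5)**2 = 23409/25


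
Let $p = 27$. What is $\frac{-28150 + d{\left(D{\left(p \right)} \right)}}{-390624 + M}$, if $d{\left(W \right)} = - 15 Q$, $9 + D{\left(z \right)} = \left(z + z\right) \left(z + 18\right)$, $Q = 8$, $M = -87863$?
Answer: $\frac{28270}{478487} \approx 0.059082$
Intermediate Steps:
$D{\left(z \right)} = -9 + 2 z \left(18 + z\right)$ ($D{\left(z \right)} = -9 + \left(z + z\right) \left(z + 18\right) = -9 + 2 z \left(18 + z\right)$)
$d{\left(W \right)} = -120$ ($d{\left(W \right)} = \left(-15\right) 8 = -120$)
$\frac{-28150 + d{\left(D{\left(p \right)} \right)}}{-390624 + M} = \frac{-28150 - 120}{-390624 - 87863} = - \frac{28270}{-478487} = \left(-28270\right) \left(- \frac{1}{478487}\right) = \frac{28270}{478487}$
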